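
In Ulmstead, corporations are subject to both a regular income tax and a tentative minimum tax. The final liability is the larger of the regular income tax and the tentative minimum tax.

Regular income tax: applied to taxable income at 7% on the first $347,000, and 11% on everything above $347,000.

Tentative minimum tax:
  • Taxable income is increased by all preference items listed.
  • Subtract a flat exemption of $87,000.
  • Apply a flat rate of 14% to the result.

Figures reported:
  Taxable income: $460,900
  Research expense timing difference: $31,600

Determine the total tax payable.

$56,770

Regular income tax:
  $347,000 × 7% = $24,290
  $113,900 × 11% = $12,529
  → $36,819

Tentative minimum tax:
  Adjusted income: $460,900 + $31,600 = $492,500
  Less exemption $87,000 → base $405,500
  $405,500 × 14% = $56,770

$56,770 > $36,819, so the tentative minimum tax is the binding amount.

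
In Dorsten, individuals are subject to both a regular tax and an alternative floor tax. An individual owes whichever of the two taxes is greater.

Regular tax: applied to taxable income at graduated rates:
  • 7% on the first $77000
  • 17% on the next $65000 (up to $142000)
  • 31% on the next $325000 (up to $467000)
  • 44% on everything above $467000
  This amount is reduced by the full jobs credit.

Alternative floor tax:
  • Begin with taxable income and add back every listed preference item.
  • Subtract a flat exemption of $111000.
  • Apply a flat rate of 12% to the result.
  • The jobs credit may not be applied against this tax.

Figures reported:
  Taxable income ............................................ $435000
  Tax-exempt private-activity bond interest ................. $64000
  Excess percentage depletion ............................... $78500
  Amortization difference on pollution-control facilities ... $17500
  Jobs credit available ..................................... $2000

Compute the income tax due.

$105270

Regular tax:
  $77000 × 7% = $5390
  $65000 × 17% = $11050
  $293000 × 31% = $90830
  → $107270
  Less jobs credit $2000 → $105270

Alternative floor tax:
  Adjusted income: $435000 + $64000 + $78500 + $17500 = $595000
  Less exemption $111000 → base $484000
  $484000 × 12% = $58080

$105270 > $58080, so the regular tax governs.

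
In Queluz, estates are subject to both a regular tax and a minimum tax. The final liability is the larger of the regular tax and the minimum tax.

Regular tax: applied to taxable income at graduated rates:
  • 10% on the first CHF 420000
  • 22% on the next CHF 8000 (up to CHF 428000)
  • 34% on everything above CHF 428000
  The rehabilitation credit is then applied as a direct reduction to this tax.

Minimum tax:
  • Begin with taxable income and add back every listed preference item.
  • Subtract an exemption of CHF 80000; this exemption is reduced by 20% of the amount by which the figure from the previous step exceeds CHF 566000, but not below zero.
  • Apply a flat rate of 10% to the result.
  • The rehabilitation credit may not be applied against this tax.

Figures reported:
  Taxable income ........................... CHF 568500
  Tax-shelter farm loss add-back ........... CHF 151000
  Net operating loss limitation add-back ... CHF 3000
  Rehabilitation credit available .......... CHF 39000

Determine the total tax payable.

Regular tax:
  CHF 420000 × 10% = CHF 42000
  CHF 8000 × 22% = CHF 1760
  CHF 140500 × 34% = CHF 47770
  → CHF 91530
  Less rehabilitation credit CHF 39000 → CHF 52530

Minimum tax:
  Adjusted income: CHF 568500 + CHF 151000 + CHF 3000 = CHF 722500
  Exemption: CHF 80000 − 20% × (CHF 722500 − CHF 566000) = CHF 80000 − CHF 31300 = CHF 48700
  Base: CHF 722500 − CHF 48700 = CHF 673800
  CHF 673800 × 10% = CHF 67380

CHF 67380 > CHF 52530, so the minimum tax is the binding amount.

CHF 67380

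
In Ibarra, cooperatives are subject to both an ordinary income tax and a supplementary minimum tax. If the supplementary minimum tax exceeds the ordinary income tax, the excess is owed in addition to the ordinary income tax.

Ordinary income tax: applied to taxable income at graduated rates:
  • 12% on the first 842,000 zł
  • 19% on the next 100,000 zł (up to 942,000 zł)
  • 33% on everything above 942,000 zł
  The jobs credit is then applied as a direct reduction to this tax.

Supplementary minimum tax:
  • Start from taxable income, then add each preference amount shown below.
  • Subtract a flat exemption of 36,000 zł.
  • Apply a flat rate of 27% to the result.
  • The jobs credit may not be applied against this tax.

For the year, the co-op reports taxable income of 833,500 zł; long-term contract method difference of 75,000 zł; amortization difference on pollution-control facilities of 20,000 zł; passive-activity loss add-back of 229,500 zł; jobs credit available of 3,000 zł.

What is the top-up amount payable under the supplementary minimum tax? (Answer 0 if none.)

Ordinary income tax:
  833,500 zł × 12% = 100,020 zł
  Less jobs credit 3,000 zł → 97,020 zł

Supplementary minimum tax:
  Adjusted income: 833,500 zł + 75,000 zł + 20,000 zł + 229,500 zł = 1,158,000 zł
  Less exemption 36,000 zł → base 1,122,000 zł
  1,122,000 zł × 27% = 302,940 zł

Excess of supplementary minimum tax over ordinary income tax: 302,940 zł − 97,020 zł = 205,920 zł.

205,920 zł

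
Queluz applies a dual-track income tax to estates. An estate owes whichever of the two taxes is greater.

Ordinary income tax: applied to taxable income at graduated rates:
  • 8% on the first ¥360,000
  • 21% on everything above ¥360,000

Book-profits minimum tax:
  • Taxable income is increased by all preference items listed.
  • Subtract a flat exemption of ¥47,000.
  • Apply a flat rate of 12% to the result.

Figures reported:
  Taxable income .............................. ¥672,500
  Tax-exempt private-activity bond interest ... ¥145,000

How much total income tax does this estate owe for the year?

¥94,425

Ordinary income tax:
  ¥360,000 × 8% = ¥28,800
  ¥312,500 × 21% = ¥65,625
  → ¥94,425

Book-profits minimum tax:
  Adjusted income: ¥672,500 + ¥145,000 = ¥817,500
  Less exemption ¥47,000 → base ¥770,500
  ¥770,500 × 12% = ¥92,460

¥94,425 > ¥92,460, so the ordinary income tax governs.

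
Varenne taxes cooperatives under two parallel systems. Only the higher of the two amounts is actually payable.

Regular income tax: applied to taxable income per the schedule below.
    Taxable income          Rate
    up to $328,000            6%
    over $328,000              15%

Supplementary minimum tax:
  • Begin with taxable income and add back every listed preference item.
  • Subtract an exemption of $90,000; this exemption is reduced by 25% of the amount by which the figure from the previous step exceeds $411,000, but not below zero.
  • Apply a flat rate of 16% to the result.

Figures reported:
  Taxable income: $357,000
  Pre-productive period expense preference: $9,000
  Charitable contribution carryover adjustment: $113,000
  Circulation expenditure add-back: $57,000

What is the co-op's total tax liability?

Regular income tax:
  $328,000 × 6% = $19,680
  $29,000 × 15% = $4,350
  → $24,030

Supplementary minimum tax:
  Adjusted income: $357,000 + $9,000 + $113,000 + $57,000 = $536,000
  Exemption: $90,000 − 25% × ($536,000 − $411,000) = $90,000 − $31,250 = $58,750
  Base: $536,000 − $58,750 = $477,250
  $477,250 × 16% = $76,360

$76,360 > $24,030, so the supplementary minimum tax is the binding amount.

$76,360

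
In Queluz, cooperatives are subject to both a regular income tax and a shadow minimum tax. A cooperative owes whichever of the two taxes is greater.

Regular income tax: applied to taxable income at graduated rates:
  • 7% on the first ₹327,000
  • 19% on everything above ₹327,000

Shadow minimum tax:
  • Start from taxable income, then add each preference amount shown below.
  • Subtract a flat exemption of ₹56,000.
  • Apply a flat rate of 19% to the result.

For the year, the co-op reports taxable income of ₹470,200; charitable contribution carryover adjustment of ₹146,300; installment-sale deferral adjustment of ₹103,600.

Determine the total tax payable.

Regular income tax:
  ₹327,000 × 7% = ₹22,890
  ₹143,200 × 19% = ₹27,208
  → ₹50,098

Shadow minimum tax:
  Adjusted income: ₹470,200 + ₹146,300 + ₹103,600 = ₹720,100
  Less exemption ₹56,000 → base ₹664,100
  ₹664,100 × 19% = ₹126,179

₹126,179 > ₹50,098, so the shadow minimum tax is the binding amount.

₹126,179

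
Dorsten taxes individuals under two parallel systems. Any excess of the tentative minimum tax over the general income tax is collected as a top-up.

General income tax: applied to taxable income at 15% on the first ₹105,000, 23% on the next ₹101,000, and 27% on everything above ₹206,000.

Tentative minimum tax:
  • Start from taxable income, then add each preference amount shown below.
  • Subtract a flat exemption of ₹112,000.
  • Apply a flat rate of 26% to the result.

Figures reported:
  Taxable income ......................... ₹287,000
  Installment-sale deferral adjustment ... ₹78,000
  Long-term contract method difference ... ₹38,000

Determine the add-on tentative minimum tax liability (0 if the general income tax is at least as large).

Tentative minimum tax:
  Adjusted income: ₹287,000 + ₹78,000 + ₹38,000 = ₹403,000
  Less exemption ₹112,000 → base ₹291,000
  ₹291,000 × 26% = ₹75,660

General income tax:
  ₹105,000 × 15% = ₹15,750
  ₹101,000 × 23% = ₹23,230
  ₹81,000 × 27% = ₹21,870
  → ₹60,850

Excess of tentative minimum tax over general income tax: ₹75,660 − ₹60,850 = ₹14,810.

₹14,810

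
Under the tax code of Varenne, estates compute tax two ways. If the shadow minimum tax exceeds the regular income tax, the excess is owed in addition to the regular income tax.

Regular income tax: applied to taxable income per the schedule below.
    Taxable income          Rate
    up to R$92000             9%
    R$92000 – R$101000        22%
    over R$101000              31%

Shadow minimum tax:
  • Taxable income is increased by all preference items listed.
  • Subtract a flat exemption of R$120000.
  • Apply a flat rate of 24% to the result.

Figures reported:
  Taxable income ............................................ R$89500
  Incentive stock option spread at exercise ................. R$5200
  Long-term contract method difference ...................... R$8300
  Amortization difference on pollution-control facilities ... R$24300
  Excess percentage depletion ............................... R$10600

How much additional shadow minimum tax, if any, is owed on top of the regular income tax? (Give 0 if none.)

R$0

Shadow minimum tax:
  Adjusted income: R$89500 + R$5200 + R$8300 + R$24300 + R$10600 = R$137900
  Less exemption R$120000 → base R$17900
  R$17900 × 24% = R$4296

Regular income tax:
  R$89500 × 9% = R$8055

R$4296 ≤ R$8055, so no add-on is due.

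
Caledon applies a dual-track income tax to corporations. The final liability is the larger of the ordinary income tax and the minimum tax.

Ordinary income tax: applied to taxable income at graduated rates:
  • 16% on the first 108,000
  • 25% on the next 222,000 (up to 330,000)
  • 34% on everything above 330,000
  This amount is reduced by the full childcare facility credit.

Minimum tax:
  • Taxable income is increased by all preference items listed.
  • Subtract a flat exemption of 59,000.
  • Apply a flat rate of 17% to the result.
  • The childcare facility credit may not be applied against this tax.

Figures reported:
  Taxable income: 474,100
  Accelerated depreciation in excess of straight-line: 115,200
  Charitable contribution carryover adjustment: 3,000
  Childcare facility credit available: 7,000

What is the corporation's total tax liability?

Minimum tax:
  Adjusted income: 474,100 + 115,200 + 3,000 = 592,300
  Less exemption 59,000 → base 533,300
  533,300 × 17% = 90,661

Ordinary income tax:
  108,000 × 16% = 17,280
  222,000 × 25% = 55,500
  144,100 × 34% = 48,994
  → 121,774
  Less childcare facility credit 7,000 → 114,774

114,774 > 90,661, so the ordinary income tax governs.

114,774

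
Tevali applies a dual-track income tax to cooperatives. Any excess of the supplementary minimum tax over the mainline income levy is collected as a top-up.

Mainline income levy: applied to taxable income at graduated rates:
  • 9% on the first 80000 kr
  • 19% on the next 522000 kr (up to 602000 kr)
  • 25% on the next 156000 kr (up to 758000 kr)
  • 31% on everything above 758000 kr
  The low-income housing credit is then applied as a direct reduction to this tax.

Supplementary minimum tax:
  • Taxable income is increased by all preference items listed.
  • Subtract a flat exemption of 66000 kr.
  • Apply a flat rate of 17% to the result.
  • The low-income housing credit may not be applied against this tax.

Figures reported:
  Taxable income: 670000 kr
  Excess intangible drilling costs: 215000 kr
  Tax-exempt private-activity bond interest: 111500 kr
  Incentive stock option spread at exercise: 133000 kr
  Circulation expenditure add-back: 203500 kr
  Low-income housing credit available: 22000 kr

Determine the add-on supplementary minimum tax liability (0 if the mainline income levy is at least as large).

Supplementary minimum tax:
  Adjusted income: 670000 kr + 215000 kr + 111500 kr + 133000 kr + 203500 kr = 1333000 kr
  Less exemption 66000 kr → base 1267000 kr
  1267000 kr × 17% = 215390 kr

Mainline income levy:
  80000 kr × 9% = 7200 kr
  522000 kr × 19% = 99180 kr
  68000 kr × 25% = 17000 kr
  → 123380 kr
  Less low-income housing credit 22000 kr → 101380 kr

Excess of supplementary minimum tax over mainline income levy: 215390 kr − 101380 kr = 114010 kr.

114010 kr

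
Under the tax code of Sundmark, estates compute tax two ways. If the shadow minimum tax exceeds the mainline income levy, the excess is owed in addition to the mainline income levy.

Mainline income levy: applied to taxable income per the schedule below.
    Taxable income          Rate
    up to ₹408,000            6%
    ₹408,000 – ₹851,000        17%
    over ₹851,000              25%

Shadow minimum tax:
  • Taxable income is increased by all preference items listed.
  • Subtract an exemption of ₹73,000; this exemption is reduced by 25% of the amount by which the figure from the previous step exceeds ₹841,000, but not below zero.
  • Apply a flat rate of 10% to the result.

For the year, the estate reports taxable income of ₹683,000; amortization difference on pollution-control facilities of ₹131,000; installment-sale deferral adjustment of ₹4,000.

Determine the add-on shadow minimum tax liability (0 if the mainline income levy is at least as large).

Shadow minimum tax:
  Adjusted income: ₹683,000 + ₹131,000 + ₹4,000 = ₹818,000
  Exemption: ₹818,000 ≤ ₹841,000, so full ₹73,000 applies
  Base: ₹818,000 − ₹73,000 = ₹745,000
  ₹745,000 × 10% = ₹74,500

Mainline income levy:
  ₹408,000 × 6% = ₹24,480
  ₹275,000 × 17% = ₹46,750
  → ₹71,230

Excess of shadow minimum tax over mainline income levy: ₹74,500 − ₹71,230 = ₹3,270.

₹3,270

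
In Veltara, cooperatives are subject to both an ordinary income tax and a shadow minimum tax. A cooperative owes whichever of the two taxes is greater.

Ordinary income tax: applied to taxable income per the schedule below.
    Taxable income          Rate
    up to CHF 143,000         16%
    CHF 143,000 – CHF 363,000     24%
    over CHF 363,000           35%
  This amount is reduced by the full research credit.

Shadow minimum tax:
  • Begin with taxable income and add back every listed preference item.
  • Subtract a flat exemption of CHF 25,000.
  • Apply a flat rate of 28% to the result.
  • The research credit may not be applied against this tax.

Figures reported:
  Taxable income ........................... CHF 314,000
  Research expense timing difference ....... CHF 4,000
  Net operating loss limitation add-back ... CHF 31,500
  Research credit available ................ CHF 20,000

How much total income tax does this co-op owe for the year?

CHF 90,860

Shadow minimum tax:
  Adjusted income: CHF 314,000 + CHF 4,000 + CHF 31,500 = CHF 349,500
  Less exemption CHF 25,000 → base CHF 324,500
  CHF 324,500 × 28% = CHF 90,860

Ordinary income tax:
  CHF 143,000 × 16% = CHF 22,880
  CHF 171,000 × 24% = CHF 41,040
  → CHF 63,920
  Less research credit CHF 20,000 → CHF 43,920

CHF 90,860 > CHF 43,920, so the shadow minimum tax is the binding amount.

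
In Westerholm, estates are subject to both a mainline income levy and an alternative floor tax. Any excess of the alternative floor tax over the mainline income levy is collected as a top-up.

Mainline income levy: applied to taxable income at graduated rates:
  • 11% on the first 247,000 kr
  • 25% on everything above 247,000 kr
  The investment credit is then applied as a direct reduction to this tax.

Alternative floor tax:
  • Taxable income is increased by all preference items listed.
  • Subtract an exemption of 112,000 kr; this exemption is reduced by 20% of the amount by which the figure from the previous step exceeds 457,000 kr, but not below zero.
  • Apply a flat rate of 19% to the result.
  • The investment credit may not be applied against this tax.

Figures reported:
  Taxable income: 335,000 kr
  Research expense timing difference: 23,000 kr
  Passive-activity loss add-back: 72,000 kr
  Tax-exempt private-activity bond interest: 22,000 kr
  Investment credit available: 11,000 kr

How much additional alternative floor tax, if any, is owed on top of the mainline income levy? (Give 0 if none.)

26,430 kr

Mainline income levy:
  247,000 kr × 11% = 27,170 kr
  88,000 kr × 25% = 22,000 kr
  → 49,170 kr
  Less investment credit 11,000 kr → 38,170 kr

Alternative floor tax:
  Adjusted income: 335,000 kr + 23,000 kr + 72,000 kr + 22,000 kr = 452,000 kr
  Exemption: 452,000 kr ≤ 457,000 kr, so full 112,000 kr applies
  Base: 452,000 kr − 112,000 kr = 340,000 kr
  340,000 kr × 19% = 64,600 kr

Excess of alternative floor tax over mainline income levy: 64,600 kr − 38,170 kr = 26,430 kr.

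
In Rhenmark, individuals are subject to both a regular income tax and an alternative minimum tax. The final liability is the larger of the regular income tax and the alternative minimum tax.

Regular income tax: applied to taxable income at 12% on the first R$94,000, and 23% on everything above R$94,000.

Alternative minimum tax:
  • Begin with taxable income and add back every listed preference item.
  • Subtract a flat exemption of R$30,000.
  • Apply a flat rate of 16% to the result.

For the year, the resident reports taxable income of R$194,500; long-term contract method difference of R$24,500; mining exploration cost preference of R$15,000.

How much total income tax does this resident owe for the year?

Regular income tax:
  R$94,000 × 12% = R$11,280
  R$100,500 × 23% = R$23,115
  → R$34,395

Alternative minimum tax:
  Adjusted income: R$194,500 + R$24,500 + R$15,000 = R$234,000
  Less exemption R$30,000 → base R$204,000
  R$204,000 × 16% = R$32,640

R$34,395 > R$32,640, so the regular income tax governs.

R$34,395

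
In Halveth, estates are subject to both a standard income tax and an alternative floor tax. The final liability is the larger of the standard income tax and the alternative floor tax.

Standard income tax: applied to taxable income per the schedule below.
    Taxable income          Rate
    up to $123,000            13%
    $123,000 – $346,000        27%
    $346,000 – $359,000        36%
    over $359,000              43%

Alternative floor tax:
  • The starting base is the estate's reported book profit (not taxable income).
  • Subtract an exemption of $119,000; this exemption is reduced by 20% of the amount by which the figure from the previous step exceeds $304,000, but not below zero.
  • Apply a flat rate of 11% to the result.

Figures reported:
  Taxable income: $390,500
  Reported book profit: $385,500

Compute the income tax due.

$94,425

Alternative floor tax:
  Base (reported book profit): $385,500
  Exemption: $119,000 − 20% × ($385,500 − $304,000) = $119,000 − $16,300 = $102,700
  Base: $385,500 − $102,700 = $282,800
  $282,800 × 11% = $31,108

Standard income tax:
  $123,000 × 13% = $15,990
  $223,000 × 27% = $60,210
  $13,000 × 36% = $4,680
  $31,500 × 43% = $13,545
  → $94,425

$94,425 > $31,108, so the standard income tax governs.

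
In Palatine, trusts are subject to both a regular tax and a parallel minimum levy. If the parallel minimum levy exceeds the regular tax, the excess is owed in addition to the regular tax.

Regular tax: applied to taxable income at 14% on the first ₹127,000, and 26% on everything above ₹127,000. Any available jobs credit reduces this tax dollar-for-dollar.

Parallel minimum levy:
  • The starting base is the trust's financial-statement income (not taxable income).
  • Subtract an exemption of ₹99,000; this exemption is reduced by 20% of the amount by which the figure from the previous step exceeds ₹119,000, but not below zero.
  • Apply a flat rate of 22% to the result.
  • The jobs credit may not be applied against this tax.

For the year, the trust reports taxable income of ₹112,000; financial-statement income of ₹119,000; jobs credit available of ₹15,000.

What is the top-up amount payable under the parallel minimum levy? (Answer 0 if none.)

₹3,720

Parallel minimum levy:
  Base (financial-statement income): ₹119,000
  Exemption: ₹119,000 ≤ ₹119,000, so full ₹99,000 applies
  Base: ₹119,000 − ₹99,000 = ₹20,000
  ₹20,000 × 22% = ₹4,400

Regular tax:
  ₹112,000 × 14% = ₹15,680
  Less jobs credit ₹15,000 → ₹680

Excess of parallel minimum levy over regular tax: ₹4,400 − ₹680 = ₹3,720.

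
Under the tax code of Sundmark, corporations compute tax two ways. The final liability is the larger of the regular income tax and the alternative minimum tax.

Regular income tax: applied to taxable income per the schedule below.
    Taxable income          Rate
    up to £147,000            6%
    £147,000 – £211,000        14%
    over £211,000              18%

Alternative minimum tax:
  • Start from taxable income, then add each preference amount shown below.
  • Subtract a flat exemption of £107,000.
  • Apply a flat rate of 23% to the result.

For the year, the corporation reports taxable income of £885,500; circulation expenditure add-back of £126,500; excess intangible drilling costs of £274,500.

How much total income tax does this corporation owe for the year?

£271,285

Alternative minimum tax:
  Adjusted income: £885,500 + £126,500 + £274,500 = £1,286,500
  Less exemption £107,000 → base £1,179,500
  £1,179,500 × 23% = £271,285

Regular income tax:
  £147,000 × 6% = £8,820
  £64,000 × 14% = £8,960
  £674,500 × 18% = £121,410
  → £139,190

£271,285 > £139,190, so the alternative minimum tax is the binding amount.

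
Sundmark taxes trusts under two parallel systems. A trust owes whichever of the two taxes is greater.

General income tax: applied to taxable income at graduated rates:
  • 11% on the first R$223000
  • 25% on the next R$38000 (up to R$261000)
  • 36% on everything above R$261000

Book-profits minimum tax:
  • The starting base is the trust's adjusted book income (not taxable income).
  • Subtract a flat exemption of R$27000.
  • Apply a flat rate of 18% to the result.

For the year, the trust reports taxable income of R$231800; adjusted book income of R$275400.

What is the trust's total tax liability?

Book-profits minimum tax:
  Base (adjusted book income): R$275400
  Less exemption R$27000 → base R$248400
  R$248400 × 18% = R$44712

General income tax:
  R$223000 × 11% = R$24530
  R$8800 × 25% = R$2200
  → R$26730

R$44712 > R$26730, so the book-profits minimum tax is the binding amount.

R$44712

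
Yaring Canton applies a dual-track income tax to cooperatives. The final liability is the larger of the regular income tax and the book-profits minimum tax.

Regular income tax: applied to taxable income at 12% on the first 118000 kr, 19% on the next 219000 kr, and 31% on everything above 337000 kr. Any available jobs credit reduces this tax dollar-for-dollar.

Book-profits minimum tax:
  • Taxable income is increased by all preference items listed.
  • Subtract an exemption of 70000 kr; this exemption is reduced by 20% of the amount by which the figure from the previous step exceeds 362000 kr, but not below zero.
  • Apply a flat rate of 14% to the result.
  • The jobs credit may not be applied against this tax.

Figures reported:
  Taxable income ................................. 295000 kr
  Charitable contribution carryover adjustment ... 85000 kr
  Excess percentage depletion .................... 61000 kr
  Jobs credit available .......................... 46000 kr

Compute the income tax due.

54152 kr

Regular income tax:
  118000 kr × 12% = 14160 kr
  177000 kr × 19% = 33630 kr
  → 47790 kr
  Less jobs credit 46000 kr → 1790 kr

Book-profits minimum tax:
  Adjusted income: 295000 kr + 85000 kr + 61000 kr = 441000 kr
  Exemption: 70000 kr − 20% × (441000 kr − 362000 kr) = 70000 kr − 15800 kr = 54200 kr
  Base: 441000 kr − 54200 kr = 386800 kr
  386800 kr × 14% = 54152 kr

54152 kr > 1790 kr, so the book-profits minimum tax is the binding amount.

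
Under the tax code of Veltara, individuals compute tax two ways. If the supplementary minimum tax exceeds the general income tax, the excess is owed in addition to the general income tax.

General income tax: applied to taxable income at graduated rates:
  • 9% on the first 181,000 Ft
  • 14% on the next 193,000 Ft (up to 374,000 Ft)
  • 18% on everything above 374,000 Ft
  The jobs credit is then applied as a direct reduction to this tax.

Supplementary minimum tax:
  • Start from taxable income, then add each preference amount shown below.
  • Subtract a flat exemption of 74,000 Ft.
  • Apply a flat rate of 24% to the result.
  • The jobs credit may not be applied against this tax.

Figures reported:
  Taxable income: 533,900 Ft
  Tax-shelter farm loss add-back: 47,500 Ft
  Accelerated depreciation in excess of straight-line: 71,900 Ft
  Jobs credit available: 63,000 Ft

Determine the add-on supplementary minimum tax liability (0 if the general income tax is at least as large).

General income tax:
  181,000 Ft × 9% = 16,290 Ft
  193,000 Ft × 14% = 27,020 Ft
  159,900 Ft × 18% = 28,782 Ft
  → 72,092 Ft
  Less jobs credit 63,000 Ft → 9,092 Ft

Supplementary minimum tax:
  Adjusted income: 533,900 Ft + 47,500 Ft + 71,900 Ft = 653,300 Ft
  Less exemption 74,000 Ft → base 579,300 Ft
  579,300 Ft × 24% = 139,032 Ft

Excess of supplementary minimum tax over general income tax: 139,032 Ft − 9,092 Ft = 129,940 Ft.

129,940 Ft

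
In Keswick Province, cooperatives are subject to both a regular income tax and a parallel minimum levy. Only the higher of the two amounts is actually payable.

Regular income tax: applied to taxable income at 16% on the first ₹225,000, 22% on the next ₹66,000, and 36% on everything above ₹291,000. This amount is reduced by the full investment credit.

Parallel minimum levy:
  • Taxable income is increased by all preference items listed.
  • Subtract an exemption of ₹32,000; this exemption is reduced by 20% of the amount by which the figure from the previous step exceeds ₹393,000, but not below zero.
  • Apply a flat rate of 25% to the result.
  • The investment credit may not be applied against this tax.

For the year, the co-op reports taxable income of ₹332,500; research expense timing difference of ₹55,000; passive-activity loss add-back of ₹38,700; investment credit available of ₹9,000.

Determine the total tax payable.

₹100,210

Regular income tax:
  ₹225,000 × 16% = ₹36,000
  ₹66,000 × 22% = ₹14,520
  ₹41,500 × 36% = ₹14,940
  → ₹65,460
  Less investment credit ₹9,000 → ₹56,460

Parallel minimum levy:
  Adjusted income: ₹332,500 + ₹55,000 + ₹38,700 = ₹426,200
  Exemption: ₹32,000 − 20% × (₹426,200 − ₹393,000) = ₹32,000 − ₹6,640 = ₹25,360
  Base: ₹426,200 − ₹25,360 = ₹400,840
  ₹400,840 × 25% = ₹100,210

₹100,210 > ₹56,460, so the parallel minimum levy is the binding amount.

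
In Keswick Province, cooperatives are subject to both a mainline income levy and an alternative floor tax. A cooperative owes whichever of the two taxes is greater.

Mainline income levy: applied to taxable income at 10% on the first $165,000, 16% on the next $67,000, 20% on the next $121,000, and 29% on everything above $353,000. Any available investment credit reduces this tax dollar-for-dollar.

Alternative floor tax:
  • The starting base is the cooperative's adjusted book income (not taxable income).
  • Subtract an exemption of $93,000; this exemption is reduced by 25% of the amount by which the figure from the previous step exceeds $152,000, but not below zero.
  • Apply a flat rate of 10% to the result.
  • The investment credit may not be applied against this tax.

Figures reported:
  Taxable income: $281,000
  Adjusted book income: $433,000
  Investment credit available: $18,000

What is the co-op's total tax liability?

$41,025

Alternative floor tax:
  Base (adjusted book income): $433,000
  Exemption: $93,000 − 25% × ($433,000 − $152,000) = $93,000 − $70,250 = $22,750
  Base: $433,000 − $22,750 = $410,250
  $410,250 × 10% = $41,025

Mainline income levy:
  $165,000 × 10% = $16,500
  $67,000 × 16% = $10,720
  $49,000 × 20% = $9,800
  → $37,020
  Less investment credit $18,000 → $19,020

$41,025 > $19,020, so the alternative floor tax is the binding amount.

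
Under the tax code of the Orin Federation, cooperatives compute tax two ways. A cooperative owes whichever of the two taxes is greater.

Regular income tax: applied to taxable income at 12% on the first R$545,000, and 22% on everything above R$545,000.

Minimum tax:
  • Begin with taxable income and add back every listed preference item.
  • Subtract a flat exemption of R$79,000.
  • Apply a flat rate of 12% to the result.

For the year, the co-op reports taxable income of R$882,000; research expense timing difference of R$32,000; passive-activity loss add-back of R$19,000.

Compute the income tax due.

Minimum tax:
  Adjusted income: R$882,000 + R$32,000 + R$19,000 = R$933,000
  Less exemption R$79,000 → base R$854,000
  R$854,000 × 12% = R$102,480

Regular income tax:
  R$545,000 × 12% = R$65,400
  R$337,000 × 22% = R$74,140
  → R$139,540

R$139,540 > R$102,480, so the regular income tax governs.

R$139,540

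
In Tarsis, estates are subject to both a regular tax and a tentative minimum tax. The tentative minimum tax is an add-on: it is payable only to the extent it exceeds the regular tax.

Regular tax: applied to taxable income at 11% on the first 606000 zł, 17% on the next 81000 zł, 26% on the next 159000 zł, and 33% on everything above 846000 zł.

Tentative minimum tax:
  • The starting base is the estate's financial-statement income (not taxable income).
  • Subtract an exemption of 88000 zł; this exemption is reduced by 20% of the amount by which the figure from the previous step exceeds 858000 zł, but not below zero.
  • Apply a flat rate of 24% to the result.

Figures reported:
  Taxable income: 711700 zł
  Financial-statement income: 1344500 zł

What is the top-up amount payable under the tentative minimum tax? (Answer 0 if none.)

Tentative minimum tax:
  Base (financial-statement income): 1344500 zł
  Exemption: 20% × (1344500 zł − 858000 zł) = 97300 zł ≥ 88000 zł, so the exemption is fully phased out
  Base: 1344500 zł − 0 zł = 1344500 zł
  1344500 zł × 24% = 322680 zł

Regular tax:
  606000 zł × 11% = 66660 zł
  81000 zł × 17% = 13770 zł
  24700 zł × 26% = 6422 zł
  → 86852 zł

Excess of tentative minimum tax over regular tax: 322680 zł − 86852 zł = 235828 zł.

235828 zł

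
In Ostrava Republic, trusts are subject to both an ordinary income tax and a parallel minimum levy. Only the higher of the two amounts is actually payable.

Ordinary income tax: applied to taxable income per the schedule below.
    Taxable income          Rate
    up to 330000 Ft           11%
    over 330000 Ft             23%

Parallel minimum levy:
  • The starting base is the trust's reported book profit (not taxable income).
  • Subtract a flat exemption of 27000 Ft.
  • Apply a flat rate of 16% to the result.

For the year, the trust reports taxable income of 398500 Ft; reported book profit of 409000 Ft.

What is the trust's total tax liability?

Ordinary income tax:
  330000 Ft × 11% = 36300 Ft
  68500 Ft × 23% = 15755 Ft
  → 52055 Ft

Parallel minimum levy:
  Base (reported book profit): 409000 Ft
  Less exemption 27000 Ft → base 382000 Ft
  382000 Ft × 16% = 61120 Ft

61120 Ft > 52055 Ft, so the parallel minimum levy is the binding amount.

61120 Ft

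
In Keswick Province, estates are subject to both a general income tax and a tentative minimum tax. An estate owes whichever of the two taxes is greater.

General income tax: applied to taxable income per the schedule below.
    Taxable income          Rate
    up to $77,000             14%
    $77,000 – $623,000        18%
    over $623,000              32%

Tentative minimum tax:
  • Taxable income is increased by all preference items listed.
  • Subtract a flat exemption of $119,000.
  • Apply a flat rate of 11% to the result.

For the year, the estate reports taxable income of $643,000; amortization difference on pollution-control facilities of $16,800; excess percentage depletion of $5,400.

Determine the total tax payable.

$115,460

General income tax:
  $77,000 × 14% = $10,780
  $546,000 × 18% = $98,280
  $20,000 × 32% = $6,400
  → $115,460

Tentative minimum tax:
  Adjusted income: $643,000 + $16,800 + $5,400 = $665,200
  Less exemption $119,000 → base $546,200
  $546,200 × 11% = $60,082

$115,460 > $60,082, so the general income tax governs.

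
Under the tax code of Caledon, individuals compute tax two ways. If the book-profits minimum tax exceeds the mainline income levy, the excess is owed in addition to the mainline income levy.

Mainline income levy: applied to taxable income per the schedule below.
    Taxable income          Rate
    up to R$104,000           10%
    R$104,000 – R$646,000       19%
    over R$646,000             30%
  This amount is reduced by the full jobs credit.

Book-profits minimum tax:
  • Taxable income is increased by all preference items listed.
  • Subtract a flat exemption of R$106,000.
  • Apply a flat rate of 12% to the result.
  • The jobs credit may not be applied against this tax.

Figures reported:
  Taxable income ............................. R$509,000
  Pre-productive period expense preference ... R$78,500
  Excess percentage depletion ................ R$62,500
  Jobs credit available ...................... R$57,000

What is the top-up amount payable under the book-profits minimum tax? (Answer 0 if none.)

R$34,930

Mainline income levy:
  R$104,000 × 10% = R$10,400
  R$405,000 × 19% = R$76,950
  → R$87,350
  Less jobs credit R$57,000 → R$30,350

Book-profits minimum tax:
  Adjusted income: R$509,000 + R$78,500 + R$62,500 = R$650,000
  Less exemption R$106,000 → base R$544,000
  R$544,000 × 12% = R$65,280

Excess of book-profits minimum tax over mainline income levy: R$65,280 − R$30,350 = R$34,930.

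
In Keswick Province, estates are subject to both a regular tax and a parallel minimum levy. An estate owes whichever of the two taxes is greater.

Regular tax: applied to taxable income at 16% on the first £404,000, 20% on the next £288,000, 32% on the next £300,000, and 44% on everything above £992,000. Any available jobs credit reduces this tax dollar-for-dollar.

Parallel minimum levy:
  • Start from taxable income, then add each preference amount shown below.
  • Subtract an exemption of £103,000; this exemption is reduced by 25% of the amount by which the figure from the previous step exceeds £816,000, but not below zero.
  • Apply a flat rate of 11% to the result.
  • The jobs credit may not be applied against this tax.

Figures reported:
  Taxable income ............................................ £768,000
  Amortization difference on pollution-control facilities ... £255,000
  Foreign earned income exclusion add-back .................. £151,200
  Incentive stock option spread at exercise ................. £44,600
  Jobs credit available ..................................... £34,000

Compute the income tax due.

£133,815

Regular tax:
  £404,000 × 16% = £64,640
  £288,000 × 20% = £57,600
  £76,000 × 32% = £24,320
  → £146,560
  Less jobs credit £34,000 → £112,560

Parallel minimum levy:
  Adjusted income: £768,000 + £255,000 + £151,200 + £44,600 = £1,218,800
  Exemption: £103,000 − 25% × (£1,218,800 − £816,000) = £103,000 − £100,700 = £2,300
  Base: £1,218,800 − £2,300 = £1,216,500
  £1,216,500 × 11% = £133,815

£133,815 > £112,560, so the parallel minimum levy is the binding amount.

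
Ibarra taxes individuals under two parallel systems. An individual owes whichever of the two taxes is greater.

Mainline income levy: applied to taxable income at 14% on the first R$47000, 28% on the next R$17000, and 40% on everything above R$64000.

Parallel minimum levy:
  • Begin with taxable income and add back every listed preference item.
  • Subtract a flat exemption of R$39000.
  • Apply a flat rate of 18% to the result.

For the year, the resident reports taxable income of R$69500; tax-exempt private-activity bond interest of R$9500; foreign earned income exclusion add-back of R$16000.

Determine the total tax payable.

R$13540

Mainline income levy:
  R$47000 × 14% = R$6580
  R$17000 × 28% = R$4760
  R$5500 × 40% = R$2200
  → R$13540

Parallel minimum levy:
  Adjusted income: R$69500 + R$9500 + R$16000 = R$95000
  Less exemption R$39000 → base R$56000
  R$56000 × 18% = R$10080

R$13540 > R$10080, so the mainline income levy governs.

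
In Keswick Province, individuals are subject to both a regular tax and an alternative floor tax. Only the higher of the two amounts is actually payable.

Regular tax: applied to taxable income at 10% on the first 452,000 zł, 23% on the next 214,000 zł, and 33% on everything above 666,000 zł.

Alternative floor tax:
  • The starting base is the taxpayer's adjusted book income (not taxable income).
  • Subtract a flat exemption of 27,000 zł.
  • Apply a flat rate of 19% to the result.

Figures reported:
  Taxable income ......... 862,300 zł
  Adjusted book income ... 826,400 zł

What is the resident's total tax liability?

159,199 zł

Regular tax:
  452,000 zł × 10% = 45,200 zł
  214,000 zł × 23% = 49,220 zł
  196,300 zł × 33% = 64,779 zł
  → 159,199 zł

Alternative floor tax:
  Base (adjusted book income): 826,400 zł
  Less exemption 27,000 zł → base 799,400 zł
  799,400 zł × 19% = 151,886 zł

159,199 zł > 151,886 zł, so the regular tax governs.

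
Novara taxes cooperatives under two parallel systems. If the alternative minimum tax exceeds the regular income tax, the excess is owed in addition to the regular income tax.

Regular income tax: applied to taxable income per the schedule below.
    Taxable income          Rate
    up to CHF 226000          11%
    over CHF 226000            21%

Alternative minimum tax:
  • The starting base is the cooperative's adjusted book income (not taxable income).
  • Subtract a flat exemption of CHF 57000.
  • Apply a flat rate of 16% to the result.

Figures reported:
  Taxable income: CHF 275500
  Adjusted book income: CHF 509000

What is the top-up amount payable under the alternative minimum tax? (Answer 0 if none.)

CHF 37065

Alternative minimum tax:
  Base (adjusted book income): CHF 509000
  Less exemption CHF 57000 → base CHF 452000
  CHF 452000 × 16% = CHF 72320

Regular income tax:
  CHF 226000 × 11% = CHF 24860
  CHF 49500 × 21% = CHF 10395
  → CHF 35255

Excess of alternative minimum tax over regular income tax: CHF 72320 − CHF 35255 = CHF 37065.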